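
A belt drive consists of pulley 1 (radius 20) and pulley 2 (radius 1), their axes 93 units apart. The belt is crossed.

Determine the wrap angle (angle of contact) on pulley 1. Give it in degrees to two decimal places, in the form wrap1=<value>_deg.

crossed belt: β = asin((r1+r2)/C) = asin(21/93) = 13.0503°
wrap1 = wrap2 = π + 2β = 206.1006°

wrap1=206.10_deg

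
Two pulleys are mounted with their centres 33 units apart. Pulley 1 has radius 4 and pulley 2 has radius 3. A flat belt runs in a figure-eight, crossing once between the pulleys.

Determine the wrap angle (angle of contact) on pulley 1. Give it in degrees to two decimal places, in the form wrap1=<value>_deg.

crossed belt: β = asin((r1+r2)/C) = asin(7/33) = 12.2467°
wrap1 = wrap2 = π + 2β = 204.4934°

wrap1=204.49_deg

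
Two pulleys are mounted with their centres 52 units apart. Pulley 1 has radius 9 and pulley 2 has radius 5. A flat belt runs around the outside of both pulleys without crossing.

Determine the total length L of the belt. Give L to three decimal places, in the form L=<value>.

open belt: β = asin((r2−r1)/C) = asin(-4/52) = -4.4117°
wrap1 = π − 2β = 188.8235°
wrap2 = π + 2β = 171.1765°
tangent length = C·cosβ = 51.8459
L = r1·wrap1 + r2·wrap2 + 2·C·cosβ = 9·3.2956 + 5·2.9876 + 2·51.8459 = 148.2901

L=148.290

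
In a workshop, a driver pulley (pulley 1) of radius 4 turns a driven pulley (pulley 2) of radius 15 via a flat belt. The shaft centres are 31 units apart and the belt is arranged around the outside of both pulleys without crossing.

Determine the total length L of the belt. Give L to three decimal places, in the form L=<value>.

L=125.636

open belt: β = asin((r2−r1)/C) = asin(11/31) = 20.7836°
wrap1 = π − 2β = 138.4329°
wrap2 = π + 2β = 221.5671°
tangent length = C·cosβ = 28.9828
L = r1·wrap1 + r2·wrap2 + 2·C·cosβ = 4·2.4161 + 15·3.8671 + 2·28.9828 = 125.6361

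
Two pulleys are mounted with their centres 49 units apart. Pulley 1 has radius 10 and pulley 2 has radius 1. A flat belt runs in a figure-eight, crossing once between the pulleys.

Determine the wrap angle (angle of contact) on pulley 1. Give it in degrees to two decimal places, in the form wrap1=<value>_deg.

crossed belt: β = asin((r1+r2)/C) = asin(11/49) = 12.9729°
wrap1 = wrap2 = π + 2β = 205.9458°

wrap1=205.95_deg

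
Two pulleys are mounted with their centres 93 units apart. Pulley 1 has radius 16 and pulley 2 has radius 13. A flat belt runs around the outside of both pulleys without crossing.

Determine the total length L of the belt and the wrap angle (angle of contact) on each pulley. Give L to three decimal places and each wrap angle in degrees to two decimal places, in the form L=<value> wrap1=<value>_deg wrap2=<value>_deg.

open belt: β = asin((r2−r1)/C) = asin(-3/93) = -1.8486°
wrap1 = π − 2β = 183.6971°
wrap2 = π + 2β = 176.3029°
tangent length = C·cosβ = 92.9516
L = r1·wrap1 + r2·wrap2 + 2·C·cosβ = 16·3.2061 + 13·3.0771 + 2·92.9516 = 277.2030

L=277.203 wrap1=183.70_deg wrap2=176.30_deg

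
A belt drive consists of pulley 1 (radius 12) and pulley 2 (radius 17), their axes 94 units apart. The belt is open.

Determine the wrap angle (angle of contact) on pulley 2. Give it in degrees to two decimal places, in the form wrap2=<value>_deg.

open belt: β = asin((r2−r1)/C) = asin(5/94) = 3.0491°
wrap1 = π − 2β = 173.9018°
wrap2 = π + 2β = 186.0982°

wrap2=186.10_deg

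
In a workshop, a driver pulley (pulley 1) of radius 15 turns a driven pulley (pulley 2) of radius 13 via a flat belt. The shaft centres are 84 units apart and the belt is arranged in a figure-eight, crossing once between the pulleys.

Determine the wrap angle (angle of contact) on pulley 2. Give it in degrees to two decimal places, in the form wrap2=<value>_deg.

wrap2=218.94_deg

crossed belt: β = asin((r1+r2)/C) = asin(28/84) = 19.4712°
wrap1 = wrap2 = π + 2β = 218.9424°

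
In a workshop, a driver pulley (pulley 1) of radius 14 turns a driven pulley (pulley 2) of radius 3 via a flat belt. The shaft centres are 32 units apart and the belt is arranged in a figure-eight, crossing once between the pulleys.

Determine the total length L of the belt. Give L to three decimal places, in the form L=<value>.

crossed belt: β = asin((r1+r2)/C) = asin(17/32) = 32.0900°
wrap1 = wrap2 = π + 2β = 244.1799°
tangent length = C·cosβ = 27.1109
L = (r1+r2)·wrap + 2·C·cosβ = 17·4.2617 + 2·27.1109 = 126.6714

L=126.671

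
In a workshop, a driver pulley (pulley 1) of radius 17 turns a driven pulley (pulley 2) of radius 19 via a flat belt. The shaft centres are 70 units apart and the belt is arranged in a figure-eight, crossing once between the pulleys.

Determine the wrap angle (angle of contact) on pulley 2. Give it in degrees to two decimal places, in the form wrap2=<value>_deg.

wrap2=241.90_deg

crossed belt: β = asin((r1+r2)/C) = asin(36/70) = 30.9497°
wrap1 = wrap2 = π + 2β = 241.8994°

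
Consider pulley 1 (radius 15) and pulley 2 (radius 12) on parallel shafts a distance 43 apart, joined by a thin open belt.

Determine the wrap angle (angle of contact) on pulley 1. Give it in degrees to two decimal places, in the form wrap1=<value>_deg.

wrap1=188.00_deg

open belt: β = asin((r2−r1)/C) = asin(-3/43) = -4.0006°
wrap1 = π − 2β = 188.0013°
wrap2 = π + 2β = 171.9987°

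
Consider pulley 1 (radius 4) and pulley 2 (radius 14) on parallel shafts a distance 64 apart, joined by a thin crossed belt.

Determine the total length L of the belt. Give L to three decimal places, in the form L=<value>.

crossed belt: β = asin((r1+r2)/C) = asin(18/64) = 16.3348°
wrap1 = wrap2 = π + 2β = 212.6696°
tangent length = C·cosβ = 61.4166
L = (r1+r2)·wrap + 2·C·cosβ = 18·3.7118 + 2·61.4166 = 189.6454

L=189.645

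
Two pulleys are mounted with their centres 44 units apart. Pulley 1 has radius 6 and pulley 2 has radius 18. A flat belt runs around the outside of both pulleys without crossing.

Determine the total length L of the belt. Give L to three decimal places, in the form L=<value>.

L=166.692

open belt: β = asin((r2−r1)/C) = asin(12/44) = 15.8266°
wrap1 = π − 2β = 148.3468°
wrap2 = π + 2β = 211.6532°
tangent length = C·cosβ = 42.3320
L = r1·wrap1 + r2·wrap2 + 2·C·cosβ = 6·2.5891 + 18·3.6940 + 2·42.3320 = 166.6917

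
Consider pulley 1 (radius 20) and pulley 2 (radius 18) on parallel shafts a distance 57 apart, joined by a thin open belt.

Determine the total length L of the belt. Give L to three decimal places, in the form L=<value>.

L=233.451

open belt: β = asin((r2−r1)/C) = asin(-2/57) = -2.0108°
wrap1 = π − 2β = 184.0216°
wrap2 = π + 2β = 175.9784°
tangent length = C·cosβ = 56.9649
L = r1·wrap1 + r2·wrap2 + 2·C·cosβ = 20·3.2118 + 18·3.0714 + 2·56.9649 = 233.4507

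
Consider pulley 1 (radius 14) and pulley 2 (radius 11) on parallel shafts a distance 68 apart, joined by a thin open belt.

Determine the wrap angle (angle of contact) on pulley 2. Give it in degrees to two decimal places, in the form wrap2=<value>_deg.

wrap2=174.94_deg

open belt: β = asin((r2−r1)/C) = asin(-3/68) = -2.5286°
wrap1 = π − 2β = 185.0572°
wrap2 = π + 2β = 174.9428°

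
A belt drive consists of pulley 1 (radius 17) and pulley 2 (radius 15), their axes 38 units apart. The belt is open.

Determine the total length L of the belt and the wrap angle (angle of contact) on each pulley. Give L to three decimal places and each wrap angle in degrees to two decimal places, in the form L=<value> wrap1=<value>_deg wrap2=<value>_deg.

open belt: β = asin((r2−r1)/C) = asin(-2/38) = -3.0170°
wrap1 = π − 2β = 186.0339°
wrap2 = π + 2β = 173.9661°
tangent length = C·cosβ = 37.9473
L = r1·wrap1 + r2·wrap2 + 2·C·cosβ = 17·3.2469 + 15·3.0363 + 2·37.9473 = 176.6363

L=176.636 wrap1=186.03_deg wrap2=173.97_deg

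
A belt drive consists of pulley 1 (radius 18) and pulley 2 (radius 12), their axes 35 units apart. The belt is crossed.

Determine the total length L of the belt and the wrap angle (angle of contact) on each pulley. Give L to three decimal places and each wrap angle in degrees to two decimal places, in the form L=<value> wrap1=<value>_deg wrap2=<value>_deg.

crossed belt: β = asin((r1+r2)/C) = asin(30/35) = 58.9973°
wrap1 = wrap2 = π + 2β = 297.9946°
tangent length = C·cosβ = 18.0278
L = (r1+r2)·wrap + 2·C·cosβ = 30·5.2010 + 2·18.0278 = 192.0851

L=192.085 wrap1=297.99_deg wrap2=297.99_deg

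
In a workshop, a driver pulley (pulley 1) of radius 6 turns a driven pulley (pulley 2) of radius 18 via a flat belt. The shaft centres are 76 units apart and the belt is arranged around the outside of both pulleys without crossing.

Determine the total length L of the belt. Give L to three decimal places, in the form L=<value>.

L=229.297

open belt: β = asin((r2−r1)/C) = asin(12/76) = 9.0847°
wrap1 = π − 2β = 161.8306°
wrap2 = π + 2β = 198.1694°
tangent length = C·cosβ = 75.0467
L = r1·wrap1 + r2·wrap2 + 2·C·cosβ = 6·2.8245 + 18·3.4587 + 2·75.0467 = 229.2969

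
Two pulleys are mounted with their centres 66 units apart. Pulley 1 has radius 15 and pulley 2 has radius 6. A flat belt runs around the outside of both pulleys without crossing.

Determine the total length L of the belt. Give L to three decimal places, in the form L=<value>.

L=199.203

open belt: β = asin((r2−r1)/C) = asin(-9/66) = -7.8375°
wrap1 = π − 2β = 195.6750°
wrap2 = π + 2β = 164.3250°
tangent length = C·cosβ = 65.3835
L = r1·wrap1 + r2·wrap2 + 2·C·cosβ = 15·3.4152 + 6·2.8680 + 2·65.3835 = 199.2026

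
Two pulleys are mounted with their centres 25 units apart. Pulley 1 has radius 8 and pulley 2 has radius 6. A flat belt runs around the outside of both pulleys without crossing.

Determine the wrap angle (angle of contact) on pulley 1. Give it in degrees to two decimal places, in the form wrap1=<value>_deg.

wrap1=189.18_deg

open belt: β = asin((r2−r1)/C) = asin(-2/25) = -4.5886°
wrap1 = π − 2β = 189.1771°
wrap2 = π + 2β = 170.8229°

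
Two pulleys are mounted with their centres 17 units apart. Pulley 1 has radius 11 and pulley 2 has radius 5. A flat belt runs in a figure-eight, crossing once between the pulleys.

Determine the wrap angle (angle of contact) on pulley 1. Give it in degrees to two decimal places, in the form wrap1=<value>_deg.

crossed belt: β = asin((r1+r2)/C) = asin(16/17) = 70.2501°
wrap1 = wrap2 = π + 2β = 320.5002°

wrap1=320.50_deg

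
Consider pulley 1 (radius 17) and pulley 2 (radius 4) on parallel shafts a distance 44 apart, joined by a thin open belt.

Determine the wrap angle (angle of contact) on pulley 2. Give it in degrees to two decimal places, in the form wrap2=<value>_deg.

wrap2=145.63_deg

open belt: β = asin((r2−r1)/C) = asin(-13/44) = -17.1848°
wrap1 = π − 2β = 214.3696°
wrap2 = π + 2β = 145.6304°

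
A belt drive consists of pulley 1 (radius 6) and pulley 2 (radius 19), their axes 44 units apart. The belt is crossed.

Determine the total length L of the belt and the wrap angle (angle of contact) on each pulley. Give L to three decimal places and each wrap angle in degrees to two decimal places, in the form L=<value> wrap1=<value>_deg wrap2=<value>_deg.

L=181.170 wrap1=249.25_deg wrap2=249.25_deg

crossed belt: β = asin((r1+r2)/C) = asin(25/44) = 34.6235°
wrap1 = wrap2 = π + 2β = 249.2471°
tangent length = C·cosβ = 36.2077
L = (r1+r2)·wrap + 2·C·cosβ = 25·4.3502 + 2·36.2077 = 181.1700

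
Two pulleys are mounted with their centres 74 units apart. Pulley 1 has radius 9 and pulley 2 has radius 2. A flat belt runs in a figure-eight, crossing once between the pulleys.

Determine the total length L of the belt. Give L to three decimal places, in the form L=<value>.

L=184.196

crossed belt: β = asin((r1+r2)/C) = asin(11/74) = 8.5486°
wrap1 = wrap2 = π + 2β = 197.0972°
tangent length = C·cosβ = 73.1779
L = (r1+r2)·wrap + 2·C·cosβ = 11·3.4400 + 2·73.1779 = 184.1957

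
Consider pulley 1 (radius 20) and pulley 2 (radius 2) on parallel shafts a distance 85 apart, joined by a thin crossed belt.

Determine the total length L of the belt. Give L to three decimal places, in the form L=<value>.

L=244.842

crossed belt: β = asin((r1+r2)/C) = asin(22/85) = 15.0003°
wrap1 = wrap2 = π + 2β = 210.0005°
tangent length = C·cosβ = 82.1036
L = (r1+r2)·wrap + 2·C·cosβ = 22·3.6652 + 2·82.1036 = 244.8416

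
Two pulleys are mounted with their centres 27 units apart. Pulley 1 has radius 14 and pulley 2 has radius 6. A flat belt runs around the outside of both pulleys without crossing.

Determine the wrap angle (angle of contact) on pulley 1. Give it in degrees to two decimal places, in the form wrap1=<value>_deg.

wrap1=214.47_deg

open belt: β = asin((r2−r1)/C) = asin(-8/27) = -17.2353°
wrap1 = π − 2β = 214.4706°
wrap2 = π + 2β = 145.5294°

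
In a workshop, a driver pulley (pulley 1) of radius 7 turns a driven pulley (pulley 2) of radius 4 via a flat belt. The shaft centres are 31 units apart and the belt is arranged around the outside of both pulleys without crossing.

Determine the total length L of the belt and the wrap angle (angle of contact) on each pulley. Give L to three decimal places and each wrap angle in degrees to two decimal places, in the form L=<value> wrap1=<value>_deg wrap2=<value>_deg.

L=96.848 wrap1=191.11_deg wrap2=168.89_deg

open belt: β = asin((r2−r1)/C) = asin(-3/31) = -5.5534°
wrap1 = π − 2β = 191.1069°
wrap2 = π + 2β = 168.8931°
tangent length = C·cosβ = 30.8545
L = r1·wrap1 + r2·wrap2 + 2·C·cosβ = 7·3.3354 + 4·2.9477 + 2·30.8545 = 96.8481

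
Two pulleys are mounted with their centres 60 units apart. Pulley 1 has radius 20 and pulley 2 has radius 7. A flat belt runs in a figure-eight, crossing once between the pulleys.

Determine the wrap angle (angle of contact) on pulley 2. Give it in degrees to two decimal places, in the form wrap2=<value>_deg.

wrap2=233.49_deg

crossed belt: β = asin((r1+r2)/C) = asin(27/60) = 26.7437°
wrap1 = wrap2 = π + 2β = 233.4874°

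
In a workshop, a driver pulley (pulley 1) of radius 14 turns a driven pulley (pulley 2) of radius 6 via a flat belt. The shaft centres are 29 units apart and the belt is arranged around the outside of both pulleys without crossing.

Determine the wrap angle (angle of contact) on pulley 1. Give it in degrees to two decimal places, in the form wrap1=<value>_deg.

wrap1=212.03_deg

open belt: β = asin((r2−r1)/C) = asin(-8/29) = -16.0134°
wrap1 = π − 2β = 212.0268°
wrap2 = π + 2β = 147.9732°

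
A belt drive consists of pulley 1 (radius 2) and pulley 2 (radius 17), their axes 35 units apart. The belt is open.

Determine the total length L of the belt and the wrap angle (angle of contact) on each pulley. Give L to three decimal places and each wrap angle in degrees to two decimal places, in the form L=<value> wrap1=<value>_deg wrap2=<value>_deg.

L=136.223 wrap1=129.25_deg wrap2=230.75_deg

open belt: β = asin((r2−r1)/C) = asin(15/35) = 25.3769°
wrap1 = π − 2β = 129.2461°
wrap2 = π + 2β = 230.7539°
tangent length = C·cosβ = 31.6228
L = r1·wrap1 + r2·wrap2 + 2·C·cosβ = 2·2.2558 + 17·4.0274 + 2·31.6228 = 136.2231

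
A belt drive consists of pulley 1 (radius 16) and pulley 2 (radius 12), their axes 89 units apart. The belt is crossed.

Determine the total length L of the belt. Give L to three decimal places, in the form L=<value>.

L=274.848

crossed belt: β = asin((r1+r2)/C) = asin(28/89) = 18.3371°
wrap1 = wrap2 = π + 2β = 216.6741°
tangent length = C·cosβ = 84.4808
L = (r1+r2)·wrap + 2·C·cosβ = 28·3.7817 + 2·84.4808 = 274.8485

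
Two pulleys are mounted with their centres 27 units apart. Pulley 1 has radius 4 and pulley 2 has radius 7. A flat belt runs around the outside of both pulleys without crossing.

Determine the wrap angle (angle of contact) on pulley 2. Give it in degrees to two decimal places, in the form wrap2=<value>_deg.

open belt: β = asin((r2−r1)/C) = asin(3/27) = 6.3794°
wrap1 = π − 2β = 167.2413°
wrap2 = π + 2β = 192.7587°

wrap2=192.76_deg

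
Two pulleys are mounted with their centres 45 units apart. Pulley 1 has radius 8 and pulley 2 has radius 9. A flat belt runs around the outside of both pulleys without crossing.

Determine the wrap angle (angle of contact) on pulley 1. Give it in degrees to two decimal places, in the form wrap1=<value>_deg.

wrap1=177.45_deg

open belt: β = asin((r2−r1)/C) = asin(1/45) = 1.2733°
wrap1 = π − 2β = 177.4533°
wrap2 = π + 2β = 182.5467°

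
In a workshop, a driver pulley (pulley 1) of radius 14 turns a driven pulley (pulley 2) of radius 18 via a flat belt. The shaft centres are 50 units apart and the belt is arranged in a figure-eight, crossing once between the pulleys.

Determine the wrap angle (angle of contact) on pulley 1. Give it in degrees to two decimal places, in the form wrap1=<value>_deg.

crossed belt: β = asin((r1+r2)/C) = asin(32/50) = 39.7918°
wrap1 = wrap2 = π + 2β = 259.5836°

wrap1=259.58_deg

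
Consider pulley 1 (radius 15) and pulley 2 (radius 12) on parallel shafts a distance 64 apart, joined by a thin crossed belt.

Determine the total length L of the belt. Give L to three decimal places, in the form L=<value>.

crossed belt: β = asin((r1+r2)/C) = asin(27/64) = 24.9530°
wrap1 = wrap2 = π + 2β = 229.9060°
tangent length = C·cosβ = 58.0259
L = (r1+r2)·wrap + 2·C·cosβ = 27·4.0126 + 2·58.0259 = 224.3924

L=224.392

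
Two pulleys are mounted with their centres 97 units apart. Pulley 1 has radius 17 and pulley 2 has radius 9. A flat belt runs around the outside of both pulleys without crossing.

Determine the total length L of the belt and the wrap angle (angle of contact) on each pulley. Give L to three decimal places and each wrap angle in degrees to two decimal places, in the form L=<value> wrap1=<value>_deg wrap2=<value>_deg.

L=276.342 wrap1=189.46_deg wrap2=170.54_deg

open belt: β = asin((r2−r1)/C) = asin(-8/97) = -4.7308°
wrap1 = π − 2β = 189.4616°
wrap2 = π + 2β = 170.5384°
tangent length = C·cosβ = 96.6695
L = r1·wrap1 + r2·wrap2 + 2·C·cosβ = 17·3.3067 + 9·2.9765 + 2·96.6695 = 276.3416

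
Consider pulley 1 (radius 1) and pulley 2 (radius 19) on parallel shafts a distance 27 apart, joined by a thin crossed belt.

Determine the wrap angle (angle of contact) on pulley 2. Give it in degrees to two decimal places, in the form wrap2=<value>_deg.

crossed belt: β = asin((r1+r2)/C) = asin(20/27) = 47.7946°
wrap1 = wrap2 = π + 2β = 275.5891°

wrap2=275.59_deg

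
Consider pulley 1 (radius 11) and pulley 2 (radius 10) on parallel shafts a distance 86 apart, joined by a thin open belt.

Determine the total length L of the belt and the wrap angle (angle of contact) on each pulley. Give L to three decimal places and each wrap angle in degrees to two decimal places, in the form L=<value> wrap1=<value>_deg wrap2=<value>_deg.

L=237.985 wrap1=181.33_deg wrap2=178.67_deg

open belt: β = asin((r2−r1)/C) = asin(-1/86) = -0.6662°
wrap1 = π − 2β = 181.3325°
wrap2 = π + 2β = 178.6675°
tangent length = C·cosβ = 85.9942
L = r1·wrap1 + r2·wrap2 + 2·C·cosβ = 11·3.1648 + 10·3.1183 + 2·85.9942 = 237.9851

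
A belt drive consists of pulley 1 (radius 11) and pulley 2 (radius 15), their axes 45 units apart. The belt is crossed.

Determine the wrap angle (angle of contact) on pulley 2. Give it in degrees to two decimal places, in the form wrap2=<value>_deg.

wrap2=250.59_deg

crossed belt: β = asin((r1+r2)/C) = asin(26/45) = 35.2944°
wrap1 = wrap2 = π + 2β = 250.5888°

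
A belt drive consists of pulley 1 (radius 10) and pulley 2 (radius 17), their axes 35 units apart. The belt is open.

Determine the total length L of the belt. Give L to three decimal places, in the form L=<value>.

open belt: β = asin((r2−r1)/C) = asin(7/35) = 11.5370°
wrap1 = π − 2β = 156.9261°
wrap2 = π + 2β = 203.0739°
tangent length = C·cosβ = 34.2929
L = r1·wrap1 + r2·wrap2 + 2·C·cosβ = 10·2.7389 + 17·3.5443 + 2·34.2929 = 156.2277

L=156.228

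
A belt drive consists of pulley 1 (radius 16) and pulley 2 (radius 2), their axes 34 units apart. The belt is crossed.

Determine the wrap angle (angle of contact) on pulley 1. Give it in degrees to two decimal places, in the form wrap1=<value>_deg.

wrap1=243.93_deg

crossed belt: β = asin((r1+r2)/C) = asin(18/34) = 31.9657°
wrap1 = wrap2 = π + 2β = 243.9314°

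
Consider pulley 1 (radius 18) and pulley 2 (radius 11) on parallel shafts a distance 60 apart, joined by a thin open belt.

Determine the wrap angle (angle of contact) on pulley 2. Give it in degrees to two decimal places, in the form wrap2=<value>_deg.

wrap2=166.60_deg

open belt: β = asin((r2−r1)/C) = asin(-7/60) = -6.6998°
wrap1 = π − 2β = 193.3995°
wrap2 = π + 2β = 166.6005°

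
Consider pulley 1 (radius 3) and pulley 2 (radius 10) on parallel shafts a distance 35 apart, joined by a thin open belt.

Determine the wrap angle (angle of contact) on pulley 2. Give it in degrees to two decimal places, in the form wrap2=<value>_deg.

wrap2=203.07_deg

open belt: β = asin((r2−r1)/C) = asin(7/35) = 11.5370°
wrap1 = π − 2β = 156.9261°
wrap2 = π + 2β = 203.0739°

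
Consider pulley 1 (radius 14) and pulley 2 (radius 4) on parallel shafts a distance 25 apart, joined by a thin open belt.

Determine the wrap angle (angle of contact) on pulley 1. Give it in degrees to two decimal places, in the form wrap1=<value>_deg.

open belt: β = asin((r2−r1)/C) = asin(-10/25) = -23.5782°
wrap1 = π − 2β = 227.1564°
wrap2 = π + 2β = 132.8436°

wrap1=227.16_deg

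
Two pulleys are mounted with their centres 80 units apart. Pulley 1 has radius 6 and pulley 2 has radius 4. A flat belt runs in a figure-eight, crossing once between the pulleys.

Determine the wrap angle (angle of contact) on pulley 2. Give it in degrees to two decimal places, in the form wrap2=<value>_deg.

crossed belt: β = asin((r1+r2)/C) = asin(10/80) = 7.1808°
wrap1 = wrap2 = π + 2β = 194.3615°

wrap2=194.36_deg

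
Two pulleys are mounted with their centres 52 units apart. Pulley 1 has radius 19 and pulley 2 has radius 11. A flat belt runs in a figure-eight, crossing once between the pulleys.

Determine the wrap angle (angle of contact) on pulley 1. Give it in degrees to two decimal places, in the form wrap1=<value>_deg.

crossed belt: β = asin((r1+r2)/C) = asin(30/52) = 35.2344°
wrap1 = wrap2 = π + 2β = 250.4688°

wrap1=250.47_deg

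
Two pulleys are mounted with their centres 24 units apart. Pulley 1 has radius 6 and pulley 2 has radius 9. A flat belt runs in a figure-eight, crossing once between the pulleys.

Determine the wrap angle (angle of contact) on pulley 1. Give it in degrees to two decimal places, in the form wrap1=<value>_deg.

wrap1=257.36_deg

crossed belt: β = asin((r1+r2)/C) = asin(15/24) = 38.6822°
wrap1 = wrap2 = π + 2β = 257.3644°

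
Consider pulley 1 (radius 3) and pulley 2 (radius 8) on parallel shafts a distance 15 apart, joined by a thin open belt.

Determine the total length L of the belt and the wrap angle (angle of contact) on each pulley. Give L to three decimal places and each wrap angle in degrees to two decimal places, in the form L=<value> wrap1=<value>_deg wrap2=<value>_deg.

open belt: β = asin((r2−r1)/C) = asin(5/15) = 19.4712°
wrap1 = π − 2β = 141.0576°
wrap2 = π + 2β = 218.9424°
tangent length = C·cosβ = 14.1421
L = r1·wrap1 + r2·wrap2 + 2·C·cosβ = 3·2.4619 + 8·3.8213 + 2·14.1421 = 66.2402

L=66.240 wrap1=141.06_deg wrap2=218.94_deg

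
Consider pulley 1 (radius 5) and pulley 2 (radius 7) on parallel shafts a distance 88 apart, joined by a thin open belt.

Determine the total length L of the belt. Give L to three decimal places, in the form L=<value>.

L=213.745

open belt: β = asin((r2−r1)/C) = asin(2/88) = 1.3023°
wrap1 = π − 2β = 177.3954°
wrap2 = π + 2β = 182.6046°
tangent length = C·cosβ = 87.9773
L = r1·wrap1 + r2·wrap2 + 2·C·cosβ = 5·3.0961 + 7·3.1871 + 2·87.9773 = 213.7446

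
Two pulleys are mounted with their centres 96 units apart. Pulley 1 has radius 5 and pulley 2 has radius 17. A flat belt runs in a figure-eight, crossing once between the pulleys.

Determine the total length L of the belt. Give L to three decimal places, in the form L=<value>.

L=266.179

crossed belt: β = asin((r1+r2)/C) = asin(22/96) = 13.2480°
wrap1 = wrap2 = π + 2β = 206.4960°
tangent length = C·cosβ = 93.4452
L = (r1+r2)·wrap + 2·C·cosβ = 22·3.6040 + 2·93.4452 = 266.1791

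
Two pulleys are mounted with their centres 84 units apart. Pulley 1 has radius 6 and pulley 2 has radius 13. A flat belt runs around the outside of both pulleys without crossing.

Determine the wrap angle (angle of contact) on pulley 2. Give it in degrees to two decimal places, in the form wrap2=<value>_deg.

wrap2=189.56_deg

open belt: β = asin((r2−r1)/C) = asin(7/84) = 4.7802°
wrap1 = π − 2β = 170.4396°
wrap2 = π + 2β = 189.5604°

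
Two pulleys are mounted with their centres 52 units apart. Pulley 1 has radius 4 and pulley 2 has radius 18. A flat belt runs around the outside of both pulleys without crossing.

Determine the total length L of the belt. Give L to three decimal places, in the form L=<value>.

L=176.908

open belt: β = asin((r2−r1)/C) = asin(14/52) = 15.6185°
wrap1 = π − 2β = 148.7630°
wrap2 = π + 2β = 211.2370°
tangent length = C·cosβ = 50.0799
L = r1·wrap1 + r2·wrap2 + 2·C·cosβ = 4·2.5964 + 18·3.6868 + 2·50.0799 = 176.9075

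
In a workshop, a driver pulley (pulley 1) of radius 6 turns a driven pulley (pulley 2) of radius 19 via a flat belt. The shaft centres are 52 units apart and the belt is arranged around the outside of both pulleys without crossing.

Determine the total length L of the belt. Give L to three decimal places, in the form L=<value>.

open belt: β = asin((r2−r1)/C) = asin(13/52) = 14.4775°
wrap1 = π − 2β = 151.0450°
wrap2 = π + 2β = 208.9550°
tangent length = C·cosβ = 50.3488
L = r1·wrap1 + r2·wrap2 + 2·C·cosβ = 6·2.6362 + 19·3.6470 + 2·50.3488 = 185.8071

L=185.807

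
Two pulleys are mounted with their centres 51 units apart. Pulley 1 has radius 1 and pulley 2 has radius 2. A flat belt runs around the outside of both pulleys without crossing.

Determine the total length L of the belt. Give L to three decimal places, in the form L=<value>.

open belt: β = asin((r2−r1)/C) = asin(1/51) = 1.1235°
wrap1 = π − 2β = 177.7530°
wrap2 = π + 2β = 182.2470°
tangent length = C·cosβ = 50.9902
L = r1·wrap1 + r2·wrap2 + 2·C·cosβ = 1·3.1024 + 2·3.1808 + 2·50.9902 = 111.4444

L=111.444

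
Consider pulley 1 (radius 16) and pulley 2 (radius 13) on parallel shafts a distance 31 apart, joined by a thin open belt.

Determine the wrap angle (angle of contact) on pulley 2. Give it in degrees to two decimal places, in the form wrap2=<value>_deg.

open belt: β = asin((r2−r1)/C) = asin(-3/31) = -5.5534°
wrap1 = π − 2β = 191.1069°
wrap2 = π + 2β = 168.8931°

wrap2=168.89_deg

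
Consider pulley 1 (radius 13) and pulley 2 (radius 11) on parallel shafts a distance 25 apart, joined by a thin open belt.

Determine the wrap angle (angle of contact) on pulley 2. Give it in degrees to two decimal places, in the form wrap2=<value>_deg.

wrap2=170.82_deg

open belt: β = asin((r2−r1)/C) = asin(-2/25) = -4.5886°
wrap1 = π − 2β = 189.1771°
wrap2 = π + 2β = 170.8229°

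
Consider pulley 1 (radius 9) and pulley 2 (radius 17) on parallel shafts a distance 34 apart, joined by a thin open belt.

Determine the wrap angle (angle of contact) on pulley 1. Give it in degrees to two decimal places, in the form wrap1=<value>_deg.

open belt: β = asin((r2−r1)/C) = asin(8/34) = 13.6090°
wrap1 = π − 2β = 152.7821°
wrap2 = π + 2β = 207.2179°

wrap1=152.78_deg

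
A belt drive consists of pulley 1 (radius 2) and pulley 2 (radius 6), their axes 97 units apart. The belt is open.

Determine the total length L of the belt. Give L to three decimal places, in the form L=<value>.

L=219.298

open belt: β = asin((r2−r1)/C) = asin(4/97) = 2.3634°
wrap1 = π − 2β = 175.2732°
wrap2 = π + 2β = 184.7268°
tangent length = C·cosβ = 96.9175
L = r1·wrap1 + r2·wrap2 + 2·C·cosβ = 2·3.0591 + 6·3.2241 + 2·96.9175 = 219.2977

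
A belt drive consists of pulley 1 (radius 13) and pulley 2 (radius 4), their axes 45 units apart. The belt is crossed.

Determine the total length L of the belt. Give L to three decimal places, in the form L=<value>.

L=149.909

crossed belt: β = asin((r1+r2)/C) = asin(17/45) = 22.1961°
wrap1 = wrap2 = π + 2β = 224.3922°
tangent length = C·cosβ = 41.6653
L = (r1+r2)·wrap + 2·C·cosβ = 17·3.9164 + 2·41.6653 = 149.9092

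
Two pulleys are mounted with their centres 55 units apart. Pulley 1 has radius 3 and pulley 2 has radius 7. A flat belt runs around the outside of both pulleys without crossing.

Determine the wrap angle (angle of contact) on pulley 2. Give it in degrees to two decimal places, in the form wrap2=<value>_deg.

wrap2=188.34_deg

open belt: β = asin((r2−r1)/C) = asin(4/55) = 4.1706°
wrap1 = π − 2β = 171.6587°
wrap2 = π + 2β = 188.3413°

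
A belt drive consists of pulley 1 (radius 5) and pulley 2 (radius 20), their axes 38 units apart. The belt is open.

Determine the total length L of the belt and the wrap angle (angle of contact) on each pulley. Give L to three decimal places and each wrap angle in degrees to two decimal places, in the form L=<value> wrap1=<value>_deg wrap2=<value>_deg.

L=160.542 wrap1=133.50_deg wrap2=226.50_deg

open belt: β = asin((r2−r1)/C) = asin(15/38) = 23.2496°
wrap1 = π − 2β = 133.5009°
wrap2 = π + 2β = 226.4991°
tangent length = C·cosβ = 34.9142
L = r1·wrap1 + r2·wrap2 + 2·C·cosβ = 5·2.3300 + 20·3.9532 + 2·34.9142 = 160.5416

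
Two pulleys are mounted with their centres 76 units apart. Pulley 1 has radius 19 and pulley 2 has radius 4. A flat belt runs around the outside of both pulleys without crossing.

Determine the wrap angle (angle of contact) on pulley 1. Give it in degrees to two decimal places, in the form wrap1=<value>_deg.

wrap1=202.77_deg

open belt: β = asin((r2−r1)/C) = asin(-15/76) = -11.3831°
wrap1 = π − 2β = 202.7662°
wrap2 = π + 2β = 157.2338°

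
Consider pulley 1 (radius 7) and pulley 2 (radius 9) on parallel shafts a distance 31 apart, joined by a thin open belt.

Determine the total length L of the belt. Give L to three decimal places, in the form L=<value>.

L=112.395

open belt: β = asin((r2−r1)/C) = asin(2/31) = 3.6991°
wrap1 = π − 2β = 172.6019°
wrap2 = π + 2β = 187.3981°
tangent length = C·cosβ = 30.9354
L = r1·wrap1 + r2·wrap2 + 2·C·cosβ = 7·3.0125 + 9·3.2707 + 2·30.9354 = 112.3946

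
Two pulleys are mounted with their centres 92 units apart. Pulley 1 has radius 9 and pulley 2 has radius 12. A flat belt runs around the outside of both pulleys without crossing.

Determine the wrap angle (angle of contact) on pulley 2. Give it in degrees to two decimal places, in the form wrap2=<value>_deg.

open belt: β = asin((r2−r1)/C) = asin(3/92) = 1.8687°
wrap1 = π − 2β = 176.2627°
wrap2 = π + 2β = 183.7373°

wrap2=183.74_deg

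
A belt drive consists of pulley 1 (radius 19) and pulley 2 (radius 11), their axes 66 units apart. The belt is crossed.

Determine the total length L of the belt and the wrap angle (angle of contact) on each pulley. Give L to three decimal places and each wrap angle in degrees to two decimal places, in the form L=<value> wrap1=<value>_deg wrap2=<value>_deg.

crossed belt: β = asin((r1+r2)/C) = asin(30/66) = 27.0357°
wrap1 = wrap2 = π + 2β = 234.0714°
tangent length = C·cosβ = 58.7878
L = (r1+r2)·wrap + 2·C·cosβ = 30·4.0853 + 2·58.7878 = 240.1350

L=240.135 wrap1=234.07_deg wrap2=234.07_deg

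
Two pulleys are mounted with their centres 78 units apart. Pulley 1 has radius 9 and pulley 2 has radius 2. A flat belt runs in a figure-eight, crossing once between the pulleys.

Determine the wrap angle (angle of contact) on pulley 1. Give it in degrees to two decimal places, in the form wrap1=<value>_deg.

wrap1=196.21_deg

crossed belt: β = asin((r1+r2)/C) = asin(11/78) = 8.1072°
wrap1 = wrap2 = π + 2β = 196.2144°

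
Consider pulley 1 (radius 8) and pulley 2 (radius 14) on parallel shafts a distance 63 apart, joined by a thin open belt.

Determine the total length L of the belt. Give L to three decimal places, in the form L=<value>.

open belt: β = asin((r2−r1)/C) = asin(6/63) = 5.4650°
wrap1 = π − 2β = 169.0700°
wrap2 = π + 2β = 190.9300°
tangent length = C·cosβ = 62.7136
L = r1·wrap1 + r2·wrap2 + 2·C·cosβ = 8·2.9508 + 14·3.3324 + 2·62.7136 = 195.6869

L=195.687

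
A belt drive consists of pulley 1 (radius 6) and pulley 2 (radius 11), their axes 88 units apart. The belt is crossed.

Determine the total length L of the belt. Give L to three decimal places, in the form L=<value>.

crossed belt: β = asin((r1+r2)/C) = asin(17/88) = 11.1385°
wrap1 = wrap2 = π + 2β = 202.2771°
tangent length = C·cosβ = 86.3423
L = (r1+r2)·wrap + 2·C·cosβ = 17·3.5304 + 2·86.3423 = 232.7015

L=232.701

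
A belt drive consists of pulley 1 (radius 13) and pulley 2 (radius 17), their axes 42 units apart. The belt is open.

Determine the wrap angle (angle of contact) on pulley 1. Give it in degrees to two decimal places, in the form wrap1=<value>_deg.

wrap1=169.07_deg

open belt: β = asin((r2−r1)/C) = asin(4/42) = 5.4650°
wrap1 = π − 2β = 169.0700°
wrap2 = π + 2β = 190.9300°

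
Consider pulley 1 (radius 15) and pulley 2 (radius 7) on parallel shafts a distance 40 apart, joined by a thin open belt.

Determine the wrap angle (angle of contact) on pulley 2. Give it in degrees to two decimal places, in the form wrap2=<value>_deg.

open belt: β = asin((r2−r1)/C) = asin(-8/40) = -11.5370°
wrap1 = π − 2β = 203.0739°
wrap2 = π + 2β = 156.9261°

wrap2=156.93_deg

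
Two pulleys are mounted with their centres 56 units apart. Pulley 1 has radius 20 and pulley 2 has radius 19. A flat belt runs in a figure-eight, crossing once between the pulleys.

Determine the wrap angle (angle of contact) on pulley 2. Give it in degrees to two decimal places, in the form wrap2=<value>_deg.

crossed belt: β = asin((r1+r2)/C) = asin(39/56) = 44.1412°
wrap1 = wrap2 = π + 2β = 268.2823°

wrap2=268.28_deg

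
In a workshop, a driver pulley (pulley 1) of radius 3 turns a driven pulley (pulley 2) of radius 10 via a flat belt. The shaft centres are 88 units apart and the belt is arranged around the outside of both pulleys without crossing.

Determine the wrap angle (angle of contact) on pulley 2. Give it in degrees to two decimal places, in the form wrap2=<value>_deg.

open belt: β = asin((r2−r1)/C) = asin(7/88) = 4.5624°
wrap1 = π − 2β = 170.8751°
wrap2 = π + 2β = 189.1249°

wrap2=189.12_deg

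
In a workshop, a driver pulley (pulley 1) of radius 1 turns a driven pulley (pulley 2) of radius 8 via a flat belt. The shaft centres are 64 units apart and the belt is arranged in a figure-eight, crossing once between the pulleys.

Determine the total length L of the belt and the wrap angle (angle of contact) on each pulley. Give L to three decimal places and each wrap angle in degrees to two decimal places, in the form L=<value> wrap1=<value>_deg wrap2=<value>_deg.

crossed belt: β = asin((r1+r2)/C) = asin(9/64) = 8.0840°
wrap1 = wrap2 = π + 2β = 196.1680°
tangent length = C·cosβ = 63.3640
L = (r1+r2)·wrap + 2·C·cosβ = 9·3.4238 + 2·63.3640 = 157.5421

L=157.542 wrap1=196.17_deg wrap2=196.17_deg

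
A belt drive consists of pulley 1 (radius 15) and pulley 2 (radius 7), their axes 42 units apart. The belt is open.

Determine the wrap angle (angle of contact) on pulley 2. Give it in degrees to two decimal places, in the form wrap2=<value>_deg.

open belt: β = asin((r2−r1)/C) = asin(-8/42) = -10.9806°
wrap1 = π − 2β = 201.9612°
wrap2 = π + 2β = 158.0388°

wrap2=158.04_deg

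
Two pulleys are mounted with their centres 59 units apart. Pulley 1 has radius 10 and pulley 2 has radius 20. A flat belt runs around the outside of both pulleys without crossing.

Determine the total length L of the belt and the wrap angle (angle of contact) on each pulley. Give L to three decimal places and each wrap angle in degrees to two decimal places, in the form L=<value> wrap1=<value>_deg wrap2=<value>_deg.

L=213.947 wrap1=160.48_deg wrap2=199.52_deg

open belt: β = asin((r2−r1)/C) = asin(10/59) = 9.7583°
wrap1 = π − 2β = 160.4835°
wrap2 = π + 2β = 199.5165°
tangent length = C·cosβ = 58.1464
L = r1·wrap1 + r2·wrap2 + 2·C·cosβ = 10·2.8010 + 20·3.4822 + 2·58.1464 = 213.9468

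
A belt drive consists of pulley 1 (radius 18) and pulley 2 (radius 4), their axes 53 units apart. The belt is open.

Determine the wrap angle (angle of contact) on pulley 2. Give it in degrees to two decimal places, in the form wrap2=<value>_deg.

wrap2=149.37_deg

open belt: β = asin((r2−r1)/C) = asin(-14/53) = -15.3165°
wrap1 = π − 2β = 210.6330°
wrap2 = π + 2β = 149.3670°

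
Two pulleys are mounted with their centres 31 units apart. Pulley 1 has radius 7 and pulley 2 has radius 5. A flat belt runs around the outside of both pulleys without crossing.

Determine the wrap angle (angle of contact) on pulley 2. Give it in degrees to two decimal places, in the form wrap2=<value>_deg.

wrap2=172.60_deg

open belt: β = asin((r2−r1)/C) = asin(-2/31) = -3.6991°
wrap1 = π − 2β = 187.3981°
wrap2 = π + 2β = 172.6019°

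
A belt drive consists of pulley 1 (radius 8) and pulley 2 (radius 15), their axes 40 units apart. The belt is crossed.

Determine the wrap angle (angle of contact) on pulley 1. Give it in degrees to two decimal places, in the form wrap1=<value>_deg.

wrap1=250.20_deg

crossed belt: β = asin((r1+r2)/C) = asin(23/40) = 35.0996°
wrap1 = wrap2 = π + 2β = 250.1993°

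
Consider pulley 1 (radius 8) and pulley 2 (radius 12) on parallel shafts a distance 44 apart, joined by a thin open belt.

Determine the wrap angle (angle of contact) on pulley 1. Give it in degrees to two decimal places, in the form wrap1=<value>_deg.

open belt: β = asin((r2−r1)/C) = asin(4/44) = 5.2159°
wrap1 = π − 2β = 169.5682°
wrap2 = π + 2β = 190.4318°

wrap1=169.57_deg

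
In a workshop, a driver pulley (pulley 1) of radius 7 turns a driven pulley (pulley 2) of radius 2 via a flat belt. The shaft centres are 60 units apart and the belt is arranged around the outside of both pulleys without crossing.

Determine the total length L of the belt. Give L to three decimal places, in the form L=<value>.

open belt: β = asin((r2−r1)/C) = asin(-5/60) = -4.7802°
wrap1 = π − 2β = 189.5604°
wrap2 = π + 2β = 170.4396°
tangent length = C·cosβ = 59.7913
L = r1·wrap1 + r2·wrap2 + 2·C·cosβ = 7·3.3085 + 2·2.9747 + 2·59.7913 = 148.6912

L=148.691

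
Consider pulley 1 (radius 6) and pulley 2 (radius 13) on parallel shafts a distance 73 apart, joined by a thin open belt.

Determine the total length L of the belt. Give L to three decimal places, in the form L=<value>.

L=206.362

open belt: β = asin((r2−r1)/C) = asin(7/73) = 5.5026°
wrap1 = π − 2β = 168.9949°
wrap2 = π + 2β = 191.0051°
tangent length = C·cosβ = 72.6636
L = r1·wrap1 + r2·wrap2 + 2·C·cosβ = 6·2.9495 + 13·3.3337 + 2·72.6636 = 206.3620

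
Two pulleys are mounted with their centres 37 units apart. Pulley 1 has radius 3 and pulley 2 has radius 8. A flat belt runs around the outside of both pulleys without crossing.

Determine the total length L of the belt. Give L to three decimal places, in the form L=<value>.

L=109.234

open belt: β = asin((r2−r1)/C) = asin(5/37) = 7.7664°
wrap1 = π − 2β = 164.4671°
wrap2 = π + 2β = 195.5329°
tangent length = C·cosβ = 36.6606
L = r1·wrap1 + r2·wrap2 + 2·C·cosβ = 3·2.8705 + 8·3.4127 + 2·36.6606 = 109.2342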